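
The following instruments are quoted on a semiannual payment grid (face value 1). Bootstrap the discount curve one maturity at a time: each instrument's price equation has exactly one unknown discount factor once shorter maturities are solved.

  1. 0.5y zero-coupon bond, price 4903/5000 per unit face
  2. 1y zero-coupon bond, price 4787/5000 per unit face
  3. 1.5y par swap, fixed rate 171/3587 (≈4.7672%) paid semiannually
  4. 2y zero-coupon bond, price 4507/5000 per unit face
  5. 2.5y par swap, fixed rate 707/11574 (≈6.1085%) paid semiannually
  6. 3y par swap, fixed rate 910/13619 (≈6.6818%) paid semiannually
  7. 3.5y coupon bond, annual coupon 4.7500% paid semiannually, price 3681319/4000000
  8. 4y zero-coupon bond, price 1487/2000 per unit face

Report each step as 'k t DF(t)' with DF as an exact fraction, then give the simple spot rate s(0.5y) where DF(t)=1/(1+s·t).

1 1/2 4903/5000
2 1 4787/5000
3 3/2 2329/2500
4 2 4507/5000
5 5/2 4293/5000
6 3 409/500
7 7/2 3863/5000
8 4 1487/2000
s(0.5y) = (1/(4903/5000) − 1)/(1/2) = 194/4903 ≈ 3.9568%

step 1 [0.5y] zero: DF = P = 4903/5000 ≈ 0.980600
step 2 [1y] zero: DF = P = 4787/5000 ≈ 0.957400
step 3 [1.5y] swap r/2=171/7174: DF=(1 − 171/7174·(0.980600+0.957400))/(1+171/7174) = 2329/2500 ≈ 0.931600
step 4 [2y] zero: DF = P = 4507/5000 ≈ 0.901400
step 5 [2.5y] swap r/2=707/23148: DF=(1 − 707/23148·(0.980600+0.957400+0.931600+0.901400))/(1+707/23148) = 4293/5000 ≈ 0.858600
step 6 [3y] swap r/2=455/13619: DF=(1 − 455/13619·(0.980600+0.957400+0.931600+0.901400+0.858600))/(1+455/13619) = 409/500 ≈ 0.818000
step 7 [3.5y] bond c/2=19/800: DF=(3681319/4000000 − 19/800·(0.980600+0.957400+0.931600+0.901400+0.858600+0.818000))/(1+19/800) = 3863/5000 ≈ 0.772600
step 8 [4y] zero: DF = P = 1487/2000 ≈ 0.743500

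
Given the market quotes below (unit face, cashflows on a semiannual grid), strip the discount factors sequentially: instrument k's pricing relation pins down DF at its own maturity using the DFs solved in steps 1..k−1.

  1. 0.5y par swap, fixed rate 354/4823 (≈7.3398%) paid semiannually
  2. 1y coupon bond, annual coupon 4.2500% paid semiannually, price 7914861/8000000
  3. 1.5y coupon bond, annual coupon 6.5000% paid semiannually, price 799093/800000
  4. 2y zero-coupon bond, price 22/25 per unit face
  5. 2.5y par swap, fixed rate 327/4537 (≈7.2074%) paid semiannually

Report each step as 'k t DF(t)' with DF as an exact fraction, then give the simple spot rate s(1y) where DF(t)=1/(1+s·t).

1 1/2 4823/5000
2 1 9487/10000
3 3/2 567/625
4 2 22/25
5 5/2 1673/2000
s(1y) = (1/(9487/10000) − 1)/(1) = 513/9487 ≈ 5.4074%

step 1 [0.5y] swap r/2=177/4823: DF=(1 − 177/4823·(0))/(1+177/4823) = 4823/5000 ≈ 0.964600
step 2 [1y] bond c/2=17/800: DF=(7914861/8000000 − 17/800·(0.964600))/(1+17/800) = 9487/10000 ≈ 0.948700
step 3 [1.5y] bond c/2=13/400: DF=(799093/800000 − 13/400·(0.964600+0.948700))/(1+13/400) = 567/625 ≈ 0.907200
step 4 [2y] zero: DF = P = 22/25 ≈ 0.880000
step 5 [2.5y] swap r/2=327/9074: DF=(1 − 327/9074·(0.964600+0.948700+0.907200+0.880000))/(1+327/9074) = 1673/2000 ≈ 0.836500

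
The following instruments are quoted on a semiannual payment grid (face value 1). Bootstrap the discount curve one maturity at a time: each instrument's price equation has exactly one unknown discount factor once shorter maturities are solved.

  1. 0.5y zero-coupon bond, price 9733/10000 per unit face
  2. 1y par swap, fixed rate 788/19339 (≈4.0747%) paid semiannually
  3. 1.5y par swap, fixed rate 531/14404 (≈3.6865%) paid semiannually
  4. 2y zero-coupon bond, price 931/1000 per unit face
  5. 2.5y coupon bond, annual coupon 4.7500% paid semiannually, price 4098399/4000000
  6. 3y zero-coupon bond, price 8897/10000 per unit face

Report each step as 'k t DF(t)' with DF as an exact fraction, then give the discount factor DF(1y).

1 1/2 9733/10000
2 1 4803/5000
3 3/2 9469/10000
4 2 931/1000
5 5/2 2281/2500
6 3 8897/10000
DF(1y) = 4803/5000 ≈ 0.960600

step 1 [0.5y] zero: DF = P = 9733/10000 ≈ 0.973300
step 2 [1y] swap r/2=394/19339: DF=(1 − 394/19339·(0.973300))/(1+394/19339) = 4803/5000 ≈ 0.960600
step 3 [1.5y] swap r/2=531/28808: DF=(1 − 531/28808·(0.973300+0.960600))/(1+531/28808) = 9469/10000 ≈ 0.946900
step 4 [2y] zero: DF = P = 931/1000 ≈ 0.931000
step 5 [2.5y] bond c/2=19/800: DF=(4098399/4000000 − 19/800·(0.973300+0.960600+0.946900+0.931000))/(1+19/800) = 2281/2500 ≈ 0.912400
step 6 [3y] zero: DF = P = 8897/10000 ≈ 0.889700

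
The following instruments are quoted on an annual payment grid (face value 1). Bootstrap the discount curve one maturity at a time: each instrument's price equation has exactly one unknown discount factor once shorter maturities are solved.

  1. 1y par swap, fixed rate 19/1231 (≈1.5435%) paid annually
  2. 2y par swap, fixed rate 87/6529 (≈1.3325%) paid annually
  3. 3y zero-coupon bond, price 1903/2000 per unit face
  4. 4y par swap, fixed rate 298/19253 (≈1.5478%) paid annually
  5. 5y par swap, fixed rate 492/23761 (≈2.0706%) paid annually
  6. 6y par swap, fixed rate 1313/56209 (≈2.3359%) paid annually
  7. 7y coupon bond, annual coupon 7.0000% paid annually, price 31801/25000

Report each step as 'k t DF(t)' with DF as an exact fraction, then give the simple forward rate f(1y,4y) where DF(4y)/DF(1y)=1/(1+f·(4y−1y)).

1 1 1231/1250
2 2 9739/10000
3 3 1903/2000
4 4 2351/2500
5 5 1127/1250
6 6 8687/10000
7 7 8211/10000
f(1y,4y) = ((1231/1250)/(2351/2500) − 1)/(3) = 37/2351 ≈ 1.5738%

step 1 [1y] swap r/1=19/1231: DF=(1 − 19/1231·(0))/(1+19/1231) = 1231/1250 ≈ 0.984800
step 2 [2y] swap r/1=87/6529: DF=(1 − 87/6529·(0.984800))/(1+87/6529) = 9739/10000 ≈ 0.973900
step 3 [3y] zero: DF = P = 1903/2000 ≈ 0.951500
step 4 [4y] swap r/1=298/19253: DF=(1 − 298/19253·(0.984800+0.973900+0.951500))/(1+298/19253) = 2351/2500 ≈ 0.940400
step 5 [5y] swap r/1=492/23761: DF=(1 − 492/23761·(0.984800+0.973900+0.951500+0.940400))/(1+492/23761) = 1127/1250 ≈ 0.901600
step 6 [6y] swap r/1=1313/56209: DF=(1 − 1313/56209·(0.984800+0.973900+0.951500+0.940400+0.901600))/(1+1313/56209) = 8687/10000 ≈ 0.868700
step 7 [7y] bond c/1=7/100: DF=(31801/25000 − 7/100·(0.984800+0.973900+0.951500+0.940400+0.901600+0.868700))/(1+7/100) = 8211/10000 ≈ 0.821100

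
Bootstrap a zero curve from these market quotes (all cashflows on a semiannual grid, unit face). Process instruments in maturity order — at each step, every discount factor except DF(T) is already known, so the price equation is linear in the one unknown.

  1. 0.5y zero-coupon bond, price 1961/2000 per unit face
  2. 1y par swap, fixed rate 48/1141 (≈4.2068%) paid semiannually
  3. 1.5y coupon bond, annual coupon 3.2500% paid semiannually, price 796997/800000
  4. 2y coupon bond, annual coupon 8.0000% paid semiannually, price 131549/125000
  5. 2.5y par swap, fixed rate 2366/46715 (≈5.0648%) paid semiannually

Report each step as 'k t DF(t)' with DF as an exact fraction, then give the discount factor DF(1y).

step 1 [0.5y] zero: DF = P = 1961/2000 ≈ 0.980500
step 2 [1y] swap r/2=24/1141: DF=(1 − 24/1141·(0.980500))/(1+24/1141) = 1199/1250 ≈ 0.959200
step 3 [1.5y] bond c/2=13/800: DF=(796997/800000 − 13/800·(0.980500+0.959200))/(1+13/800) = 9493/10000 ≈ 0.949300
step 4 [2y] bond c/2=1/25: DF=(131549/125000 − 1/25·(0.980500+0.959200+0.949300))/(1+1/25) = 563/625 ≈ 0.900800
step 5 [2.5y] swap r/2=1183/46715: DF=(1 − 1183/46715·(0.980500+0.959200+0.949300+0.900800))/(1+1183/46715) = 8817/10000 ≈ 0.881700

1 1/2 1961/2000
2 1 1199/1250
3 3/2 9493/10000
4 2 563/625
5 5/2 8817/10000
DF(1y) = 1199/1250 ≈ 0.959200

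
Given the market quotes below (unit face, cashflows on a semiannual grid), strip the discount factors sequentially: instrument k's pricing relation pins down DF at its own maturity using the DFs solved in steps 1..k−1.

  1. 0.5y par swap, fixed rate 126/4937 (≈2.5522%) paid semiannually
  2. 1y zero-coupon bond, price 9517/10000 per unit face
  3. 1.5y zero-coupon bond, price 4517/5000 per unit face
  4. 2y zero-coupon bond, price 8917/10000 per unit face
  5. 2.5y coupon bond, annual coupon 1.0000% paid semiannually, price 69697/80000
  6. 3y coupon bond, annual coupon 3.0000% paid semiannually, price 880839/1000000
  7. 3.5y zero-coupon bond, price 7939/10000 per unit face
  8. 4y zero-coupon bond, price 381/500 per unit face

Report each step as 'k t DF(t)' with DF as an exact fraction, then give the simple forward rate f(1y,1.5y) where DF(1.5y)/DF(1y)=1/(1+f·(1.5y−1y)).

step 1 [0.5y] swap r/2=63/4937: DF=(1 − 63/4937·(0))/(1+63/4937) = 4937/5000 ≈ 0.987400
step 2 [1y] zero: DF = P = 9517/10000 ≈ 0.951700
step 3 [1.5y] zero: DF = P = 4517/5000 ≈ 0.903400
step 4 [2y] zero: DF = P = 8917/10000 ≈ 0.891700
step 5 [2.5y] bond c/2=1/200: DF=(69697/80000 − 1/200·(0.987400+0.951700+0.903400+0.891700))/(1+1/200) = 8483/10000 ≈ 0.848300
step 6 [3y] bond c/2=3/200: DF=(880839/1000000 − 3/200·(0.987400+0.951700+0.903400+0.891700+0.848300))/(1+3/200) = 8001/10000 ≈ 0.800100
step 7 [3.5y] zero: DF = P = 7939/10000 ≈ 0.793900
step 8 [4y] zero: DF = P = 381/500 ≈ 0.762000

1 1/2 4937/5000
2 1 9517/10000
3 3/2 4517/5000
4 2 8917/10000
5 5/2 8483/10000
6 3 8001/10000
7 7/2 7939/10000
8 4 381/500
f(1y,1.5y) = ((9517/10000)/(4517/5000) − 1)/(1/2) = 483/4517 ≈ 10.6929%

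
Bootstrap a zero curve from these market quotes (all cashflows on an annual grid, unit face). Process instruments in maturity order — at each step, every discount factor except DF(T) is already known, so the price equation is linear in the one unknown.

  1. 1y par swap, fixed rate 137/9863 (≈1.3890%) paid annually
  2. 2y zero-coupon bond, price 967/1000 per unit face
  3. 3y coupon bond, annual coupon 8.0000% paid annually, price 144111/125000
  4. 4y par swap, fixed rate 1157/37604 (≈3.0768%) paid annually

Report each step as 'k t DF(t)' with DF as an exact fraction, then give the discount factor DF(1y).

step 1 [1y] swap r/1=137/9863: DF=(1 − 137/9863·(0))/(1+137/9863) = 9863/10000 ≈ 0.986300
step 2 [2y] zero: DF = P = 967/1000 ≈ 0.967000
step 3 [3y] bond c/1=2/25: DF=(144111/125000 − 2/25·(0.986300+0.967000))/(1+2/25) = 2307/2500 ≈ 0.922800
step 4 [4y] swap r/1=1157/37604: DF=(1 − 1157/37604·(0.986300+0.967000+0.922800))/(1+1157/37604) = 8843/10000 ≈ 0.884300

1 1 9863/10000
2 2 967/1000
3 3 2307/2500
4 4 8843/10000
DF(1y) = 9863/10000 ≈ 0.986300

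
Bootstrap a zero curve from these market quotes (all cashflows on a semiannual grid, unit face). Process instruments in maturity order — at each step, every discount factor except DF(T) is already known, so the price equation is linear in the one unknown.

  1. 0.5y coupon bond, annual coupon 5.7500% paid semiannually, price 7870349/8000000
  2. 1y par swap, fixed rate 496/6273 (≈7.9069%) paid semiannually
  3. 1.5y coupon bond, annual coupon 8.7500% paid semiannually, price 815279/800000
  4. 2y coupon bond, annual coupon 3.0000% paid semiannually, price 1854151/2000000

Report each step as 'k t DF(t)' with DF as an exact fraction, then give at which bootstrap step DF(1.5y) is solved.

step 1 [0.5y] bond c/2=23/800: DF=(7870349/8000000 − 23/800·(0))/(1+23/800) = 9563/10000 ≈ 0.956300
step 2 [1y] swap r/2=248/6273: DF=(1 − 248/6273·(0.956300))/(1+248/6273) = 1157/1250 ≈ 0.925600
step 3 [1.5y] bond c/2=7/160: DF=(815279/800000 − 7/160·(0.956300+0.925600))/(1+7/160) = 359/400 ≈ 0.897500
step 4 [2y] bond c/2=3/200: DF=(1854151/2000000 − 3/200·(0.956300+0.925600+0.897500))/(1+3/200) = 8723/10000 ≈ 0.872300

1 1/2 9563/10000
2 1 1157/1250
3 3/2 359/400
4 2 8723/10000
DF(1.5y) is solved at step 3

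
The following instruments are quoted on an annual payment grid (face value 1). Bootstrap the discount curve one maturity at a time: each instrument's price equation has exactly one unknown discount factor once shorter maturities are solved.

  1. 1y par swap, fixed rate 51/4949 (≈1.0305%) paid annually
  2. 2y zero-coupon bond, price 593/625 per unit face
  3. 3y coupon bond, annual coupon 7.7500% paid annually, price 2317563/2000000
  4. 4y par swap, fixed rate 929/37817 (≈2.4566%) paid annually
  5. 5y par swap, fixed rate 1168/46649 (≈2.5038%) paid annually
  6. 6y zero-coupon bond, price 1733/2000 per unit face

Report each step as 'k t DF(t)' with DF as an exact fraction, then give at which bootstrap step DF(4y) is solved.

1 1 4949/5000
2 2 593/625
3 3 117/125
4 4 9071/10000
5 5 552/625
6 6 1733/2000
DF(4y) is solved at step 4

step 1 [1y] swap r/1=51/4949: DF=(1 − 51/4949·(0))/(1+51/4949) = 4949/5000 ≈ 0.989800
step 2 [2y] zero: DF = P = 593/625 ≈ 0.948800
step 3 [3y] bond c/1=31/400: DF=(2317563/2000000 − 31/400·(0.989800+0.948800))/(1+31/400) = 117/125 ≈ 0.936000
step 4 [4y] swap r/1=929/37817: DF=(1 − 929/37817·(0.989800+0.948800+0.936000))/(1+929/37817) = 9071/10000 ≈ 0.907100
step 5 [5y] swap r/1=1168/46649: DF=(1 − 1168/46649·(0.989800+0.948800+0.936000+0.907100))/(1+1168/46649) = 552/625 ≈ 0.883200
step 6 [6y] zero: DF = P = 1733/2000 ≈ 0.866500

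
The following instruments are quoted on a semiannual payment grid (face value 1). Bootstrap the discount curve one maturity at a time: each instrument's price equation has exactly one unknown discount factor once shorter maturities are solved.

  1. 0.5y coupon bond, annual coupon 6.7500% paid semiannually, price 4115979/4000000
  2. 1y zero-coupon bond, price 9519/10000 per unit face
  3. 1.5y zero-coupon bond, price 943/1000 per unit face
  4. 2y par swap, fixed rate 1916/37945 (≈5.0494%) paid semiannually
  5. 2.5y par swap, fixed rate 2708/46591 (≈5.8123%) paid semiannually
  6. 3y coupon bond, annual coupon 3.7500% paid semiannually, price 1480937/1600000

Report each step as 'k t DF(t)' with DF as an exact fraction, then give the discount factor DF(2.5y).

step 1 [0.5y] bond c/2=27/800: DF=(4115979/4000000 − 27/800·(0))/(1+27/800) = 4977/5000 ≈ 0.995400
step 2 [1y] zero: DF = P = 9519/10000 ≈ 0.951900
step 3 [1.5y] zero: DF = P = 943/1000 ≈ 0.943000
step 4 [2y] swap r/2=958/37945: DF=(1 − 958/37945·(0.995400+0.951900+0.943000))/(1+958/37945) = 4521/5000 ≈ 0.904200
step 5 [2.5y] swap r/2=1354/46591: DF=(1 − 1354/46591·(0.995400+0.951900+0.943000+0.904200))/(1+1354/46591) = 4323/5000 ≈ 0.864600
step 6 [3y] bond c/2=3/160: DF=(1480937/1600000 − 3/160·(0.995400+0.951900+0.943000+0.904200+0.864600))/(1+3/160) = 2057/2500 ≈ 0.822800

1 1/2 4977/5000
2 1 9519/10000
3 3/2 943/1000
4 2 4521/5000
5 5/2 4323/5000
6 3 2057/2500
DF(2.5y) = 4323/5000 ≈ 0.864600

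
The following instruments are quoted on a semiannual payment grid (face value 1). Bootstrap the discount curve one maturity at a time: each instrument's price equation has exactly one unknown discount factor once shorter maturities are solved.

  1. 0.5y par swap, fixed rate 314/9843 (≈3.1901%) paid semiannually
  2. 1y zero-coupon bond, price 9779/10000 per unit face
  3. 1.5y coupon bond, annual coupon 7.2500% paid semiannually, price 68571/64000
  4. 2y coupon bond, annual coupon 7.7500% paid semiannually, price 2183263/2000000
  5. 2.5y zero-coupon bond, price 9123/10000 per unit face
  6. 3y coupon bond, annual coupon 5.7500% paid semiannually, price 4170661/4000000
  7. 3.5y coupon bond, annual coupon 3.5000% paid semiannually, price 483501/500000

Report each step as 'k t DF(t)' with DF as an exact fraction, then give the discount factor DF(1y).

step 1 [0.5y] swap r/2=157/9843: DF=(1 − 157/9843·(0))/(1+157/9843) = 9843/10000 ≈ 0.984300
step 2 [1y] zero: DF = P = 9779/10000 ≈ 0.977900
step 3 [1.5y] bond c/2=29/800: DF=(68571/64000 − 29/800·(0.984300+0.977900))/(1+29/800) = 9653/10000 ≈ 0.965300
step 4 [2y] bond c/2=31/800: DF=(2183263/2000000 − 31/800·(0.984300+0.977900+0.965300))/(1+31/800) = 9417/10000 ≈ 0.941700
step 5 [2.5y] zero: DF = P = 9123/10000 ≈ 0.912300
step 6 [3y] bond c/2=23/800: DF=(4170661/4000000 − 23/800·(0.984300+0.977900+0.965300+0.941700+0.912300))/(1+23/800) = 8799/10000 ≈ 0.879900
step 7 [3.5y] bond c/2=7/400: DF=(483501/500000 − 7/400·(0.984300+0.977900+0.965300+0.941700+0.912300+0.879900))/(1+7/400) = 853/1000 ≈ 0.853000

1 1/2 9843/10000
2 1 9779/10000
3 3/2 9653/10000
4 2 9417/10000
5 5/2 9123/10000
6 3 8799/10000
7 7/2 853/1000
DF(1y) = 9779/10000 ≈ 0.977900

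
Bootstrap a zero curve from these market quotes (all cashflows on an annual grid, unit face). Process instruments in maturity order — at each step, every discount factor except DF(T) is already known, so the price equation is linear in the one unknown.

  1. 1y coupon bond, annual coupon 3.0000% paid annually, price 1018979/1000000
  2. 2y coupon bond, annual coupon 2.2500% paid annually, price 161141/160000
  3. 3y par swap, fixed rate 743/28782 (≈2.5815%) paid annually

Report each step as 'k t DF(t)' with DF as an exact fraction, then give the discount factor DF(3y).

1 1 9893/10000
2 2 602/625
3 3 9257/10000
DF(3y) = 9257/10000 ≈ 0.925700

step 1 [1y] bond c/1=3/100: DF=(1018979/1000000 − 3/100·(0))/(1+3/100) = 9893/10000 ≈ 0.989300
step 2 [2y] bond c/1=9/400: DF=(161141/160000 − 9/400·(0.989300))/(1+9/400) = 602/625 ≈ 0.963200
step 3 [3y] swap r/1=743/28782: DF=(1 − 743/28782·(0.989300+0.963200))/(1+743/28782) = 9257/10000 ≈ 0.925700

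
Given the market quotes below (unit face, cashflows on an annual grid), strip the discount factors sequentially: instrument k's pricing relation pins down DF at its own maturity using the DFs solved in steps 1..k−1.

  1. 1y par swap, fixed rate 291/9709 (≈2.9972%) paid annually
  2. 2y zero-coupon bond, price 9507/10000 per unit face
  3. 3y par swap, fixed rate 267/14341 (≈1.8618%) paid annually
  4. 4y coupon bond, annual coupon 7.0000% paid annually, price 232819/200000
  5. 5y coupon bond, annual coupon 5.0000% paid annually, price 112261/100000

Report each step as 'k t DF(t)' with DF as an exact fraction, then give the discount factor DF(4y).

step 1 [1y] swap r/1=291/9709: DF=(1 − 291/9709·(0))/(1+291/9709) = 9709/10000 ≈ 0.970900
step 2 [2y] zero: DF = P = 9507/10000 ≈ 0.950700
step 3 [3y] swap r/1=267/14341: DF=(1 − 267/14341·(0.970900+0.950700))/(1+267/14341) = 4733/5000 ≈ 0.946600
step 4 [4y] bond c/1=7/100: DF=(232819/200000 − 7/100·(0.970900+0.950700+0.946600))/(1+7/100) = 9003/10000 ≈ 0.900300
step 5 [5y] bond c/1=1/20: DF=(112261/100000 − 1/20·(0.970900+0.950700+0.946600+0.900300))/(1+1/20) = 8897/10000 ≈ 0.889700

1 1 9709/10000
2 2 9507/10000
3 3 4733/5000
4 4 9003/10000
5 5 8897/10000
DF(4y) = 9003/10000 ≈ 0.900300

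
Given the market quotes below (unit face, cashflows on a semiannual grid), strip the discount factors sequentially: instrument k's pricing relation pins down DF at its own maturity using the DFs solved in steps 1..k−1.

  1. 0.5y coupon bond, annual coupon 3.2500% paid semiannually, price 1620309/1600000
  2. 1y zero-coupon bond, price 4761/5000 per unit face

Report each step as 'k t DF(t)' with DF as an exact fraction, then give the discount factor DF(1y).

1 1/2 1993/2000
2 1 4761/5000
DF(1y) = 4761/5000 ≈ 0.952200

step 1 [0.5y] bond c/2=13/800: DF=(1620309/1600000 − 13/800·(0))/(1+13/800) = 1993/2000 ≈ 0.996500
step 2 [1y] zero: DF = P = 4761/5000 ≈ 0.952200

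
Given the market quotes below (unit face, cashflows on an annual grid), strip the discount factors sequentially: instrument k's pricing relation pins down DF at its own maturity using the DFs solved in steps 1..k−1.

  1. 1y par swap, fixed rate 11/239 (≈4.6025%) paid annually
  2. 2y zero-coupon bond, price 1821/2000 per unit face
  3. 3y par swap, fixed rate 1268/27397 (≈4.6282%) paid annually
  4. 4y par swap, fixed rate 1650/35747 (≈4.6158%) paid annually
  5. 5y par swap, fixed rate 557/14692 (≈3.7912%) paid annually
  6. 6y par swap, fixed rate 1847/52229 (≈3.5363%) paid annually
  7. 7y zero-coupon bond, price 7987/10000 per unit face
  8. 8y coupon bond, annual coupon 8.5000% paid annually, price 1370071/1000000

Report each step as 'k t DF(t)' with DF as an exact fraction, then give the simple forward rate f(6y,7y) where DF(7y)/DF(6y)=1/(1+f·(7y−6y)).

1 1 239/250
2 2 1821/2000
3 3 2183/2500
4 4 167/200
5 5 8329/10000
6 6 8153/10000
7 7 7987/10000
8 8 791/1000
f(6y,7y) = ((8153/10000)/(7987/10000) − 1)/(1) = 166/7987 ≈ 2.0784%

step 1 [1y] swap r/1=11/239: DF=(1 − 11/239·(0))/(1+11/239) = 239/250 ≈ 0.956000
step 2 [2y] zero: DF = P = 1821/2000 ≈ 0.910500
step 3 [3y] swap r/1=1268/27397: DF=(1 − 1268/27397·(0.956000+0.910500))/(1+1268/27397) = 2183/2500 ≈ 0.873200
step 4 [4y] swap r/1=1650/35747: DF=(1 − 1650/35747·(0.956000+0.910500+0.873200))/(1+1650/35747) = 167/200 ≈ 0.835000
step 5 [5y] swap r/1=557/14692: DF=(1 − 557/14692·(0.956000+0.910500+0.873200+0.835000))/(1+557/14692) = 8329/10000 ≈ 0.832900
step 6 [6y] swap r/1=1847/52229: DF=(1 − 1847/52229·(0.956000+0.910500+0.873200+0.835000+0.832900))/(1+1847/52229) = 8153/10000 ≈ 0.815300
step 7 [7y] zero: DF = P = 7987/10000 ≈ 0.798700
step 8 [8y] bond c/1=17/200: DF=(1370071/1000000 − 17/200·(0.956000+0.910500+0.873200+0.835000+0.832900+0.815300+0.798700))/(1+17/200) = 791/1000 ≈ 0.791000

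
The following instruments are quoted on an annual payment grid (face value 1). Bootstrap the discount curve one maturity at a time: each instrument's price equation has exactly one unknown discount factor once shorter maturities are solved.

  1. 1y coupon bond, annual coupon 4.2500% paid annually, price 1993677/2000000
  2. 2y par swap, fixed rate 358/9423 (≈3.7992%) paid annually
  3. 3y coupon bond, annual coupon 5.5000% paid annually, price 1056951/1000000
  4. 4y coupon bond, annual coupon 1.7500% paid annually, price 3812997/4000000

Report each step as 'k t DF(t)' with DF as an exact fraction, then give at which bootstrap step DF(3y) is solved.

step 1 [1y] bond c/1=17/400: DF=(1993677/2000000 − 17/400·(0))/(1+17/400) = 4781/5000 ≈ 0.956200
step 2 [2y] swap r/1=358/9423: DF=(1 − 358/9423·(0.956200))/(1+358/9423) = 2321/2500 ≈ 0.928400
step 3 [3y] bond c/1=11/200: DF=(1056951/1000000 − 11/200·(0.956200+0.928400))/(1+11/200) = 2259/2500 ≈ 0.903600
step 4 [4y] bond c/1=7/400: DF=(3812997/4000000 − 7/400·(0.956200+0.928400+0.903600))/(1+7/400) = 8889/10000 ≈ 0.888900

1 1 4781/5000
2 2 2321/2500
3 3 2259/2500
4 4 8889/10000
DF(3y) is solved at step 3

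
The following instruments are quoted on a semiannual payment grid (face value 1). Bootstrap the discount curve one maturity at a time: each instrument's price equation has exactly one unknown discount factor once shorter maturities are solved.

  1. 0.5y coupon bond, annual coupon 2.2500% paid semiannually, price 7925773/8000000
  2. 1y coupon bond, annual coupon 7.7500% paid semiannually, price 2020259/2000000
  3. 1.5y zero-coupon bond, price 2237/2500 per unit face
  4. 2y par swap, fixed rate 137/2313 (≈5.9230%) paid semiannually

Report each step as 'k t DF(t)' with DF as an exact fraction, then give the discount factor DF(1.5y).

step 1 [0.5y] bond c/2=9/800: DF=(7925773/8000000 − 9/800·(0))/(1+9/800) = 9797/10000 ≈ 0.979700
step 2 [1y] bond c/2=31/800: DF=(2020259/2000000 − 31/800·(0.979700))/(1+31/800) = 9359/10000 ≈ 0.935900
step 3 [1.5y] zero: DF = P = 2237/2500 ≈ 0.894800
step 4 [2y] swap r/2=137/4626: DF=(1 − 137/4626·(0.979700+0.935900+0.894800))/(1+137/4626) = 1113/1250 ≈ 0.890400

1 1/2 9797/10000
2 1 9359/10000
3 3/2 2237/2500
4 2 1113/1250
DF(1.5y) = 2237/2500 ≈ 0.894800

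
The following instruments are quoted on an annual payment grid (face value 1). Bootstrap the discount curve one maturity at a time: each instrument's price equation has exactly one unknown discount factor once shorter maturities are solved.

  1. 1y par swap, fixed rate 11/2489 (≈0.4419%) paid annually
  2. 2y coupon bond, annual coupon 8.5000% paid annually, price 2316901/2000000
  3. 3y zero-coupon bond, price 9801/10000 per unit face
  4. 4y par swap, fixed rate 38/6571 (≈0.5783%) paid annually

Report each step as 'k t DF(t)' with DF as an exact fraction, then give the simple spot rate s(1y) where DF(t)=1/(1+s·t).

step 1 [1y] swap r/1=11/2489: DF=(1 − 11/2489·(0))/(1+11/2489) = 2489/2500 ≈ 0.995600
step 2 [2y] bond c/1=17/200: DF=(2316901/2000000 − 17/200·(0.995600))/(1+17/200) = 9897/10000 ≈ 0.989700
step 3 [3y] zero: DF = P = 9801/10000 ≈ 0.980100
step 4 [4y] swap r/1=38/6571: DF=(1 − 38/6571·(0.995600+0.989700+0.980100))/(1+38/6571) = 2443/2500 ≈ 0.977200

1 1 2489/2500
2 2 9897/10000
3 3 9801/10000
4 4 2443/2500
s(1y) = (1/(2489/2500) − 1)/(1) = 11/2489 ≈ 0.4419%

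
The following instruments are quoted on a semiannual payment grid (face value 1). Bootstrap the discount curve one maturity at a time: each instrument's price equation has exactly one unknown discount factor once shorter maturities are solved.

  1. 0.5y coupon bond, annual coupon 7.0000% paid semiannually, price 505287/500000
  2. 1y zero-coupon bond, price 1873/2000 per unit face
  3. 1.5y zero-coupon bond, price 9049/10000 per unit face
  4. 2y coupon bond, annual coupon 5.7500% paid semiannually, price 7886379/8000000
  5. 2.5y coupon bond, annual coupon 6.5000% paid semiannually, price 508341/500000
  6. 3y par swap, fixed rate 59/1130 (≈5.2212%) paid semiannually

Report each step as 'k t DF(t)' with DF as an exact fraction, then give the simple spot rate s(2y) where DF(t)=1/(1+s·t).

1 1/2 2441/2500
2 1 1873/2000
3 3/2 9049/10000
4 2 1759/2000
5 5/2 8683/10000
6 3 1073/1250
s(2y) = (1/(1759/2000) − 1)/(2) = 241/3518 ≈ 6.8505%

step 1 [0.5y] bond c/2=7/200: DF=(505287/500000 − 7/200·(0))/(1+7/200) = 2441/2500 ≈ 0.976400
step 2 [1y] zero: DF = P = 1873/2000 ≈ 0.936500
step 3 [1.5y] zero: DF = P = 9049/10000 ≈ 0.904900
step 4 [2y] bond c/2=23/800: DF=(7886379/8000000 − 23/800·(0.976400+0.936500+0.904900))/(1+23/800) = 1759/2000 ≈ 0.879500
step 5 [2.5y] bond c/2=13/400: DF=(508341/500000 − 13/400·(0.976400+0.936500+0.904900+0.879500))/(1+13/400) = 8683/10000 ≈ 0.868300
step 6 [3y] swap r/2=59/2260: DF=(1 − 59/2260·(0.976400+0.936500+0.904900+0.879500+0.868300))/(1+59/2260) = 1073/1250 ≈ 0.858400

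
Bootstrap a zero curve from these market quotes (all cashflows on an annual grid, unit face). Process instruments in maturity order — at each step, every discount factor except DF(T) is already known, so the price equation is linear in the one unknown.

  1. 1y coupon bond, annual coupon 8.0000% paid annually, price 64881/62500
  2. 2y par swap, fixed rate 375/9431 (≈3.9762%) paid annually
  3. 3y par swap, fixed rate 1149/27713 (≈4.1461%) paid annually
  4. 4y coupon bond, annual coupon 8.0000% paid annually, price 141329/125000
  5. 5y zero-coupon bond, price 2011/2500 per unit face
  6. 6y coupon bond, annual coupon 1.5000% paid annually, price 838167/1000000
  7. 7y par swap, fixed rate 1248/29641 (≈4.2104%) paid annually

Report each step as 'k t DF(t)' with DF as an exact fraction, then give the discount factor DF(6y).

1 1 2403/2500
2 2 37/40
3 3 8851/10000
4 4 526/625
5 5 2011/2500
6 6 1521/2000
7 7 469/625
DF(6y) = 1521/2000 ≈ 0.760500

step 1 [1y] bond c/1=2/25: DF=(64881/62500 − 2/25·(0))/(1+2/25) = 2403/2500 ≈ 0.961200
step 2 [2y] swap r/1=375/9431: DF=(1 − 375/9431·(0.961200))/(1+375/9431) = 37/40 ≈ 0.925000
step 3 [3y] swap r/1=1149/27713: DF=(1 − 1149/27713·(0.961200+0.925000))/(1+1149/27713) = 8851/10000 ≈ 0.885100
step 4 [4y] bond c/1=2/25: DF=(141329/125000 − 2/25·(0.961200+0.925000+0.885100))/(1+2/25) = 526/625 ≈ 0.841600
step 5 [5y] zero: DF = P = 2011/2500 ≈ 0.804400
step 6 [6y] bond c/1=3/200: DF=(838167/1000000 − 3/200·(0.961200+0.925000+0.885100+0.841600+0.804400))/(1+3/200) = 1521/2000 ≈ 0.760500
step 7 [7y] swap r/1=1248/29641: DF=(1 − 1248/29641·(0.961200+0.925000+0.885100+0.841600+0.804400+0.760500))/(1+1248/29641) = 469/625 ≈ 0.750400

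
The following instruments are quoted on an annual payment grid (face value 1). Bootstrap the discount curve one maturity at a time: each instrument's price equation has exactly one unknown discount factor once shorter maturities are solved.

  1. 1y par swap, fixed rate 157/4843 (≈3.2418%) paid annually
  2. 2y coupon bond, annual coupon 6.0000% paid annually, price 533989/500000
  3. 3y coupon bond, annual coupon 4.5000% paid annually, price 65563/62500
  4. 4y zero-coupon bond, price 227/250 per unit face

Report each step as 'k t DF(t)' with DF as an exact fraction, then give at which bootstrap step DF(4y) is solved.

1 1 4843/5000
2 2 9527/10000
3 3 9211/10000
4 4 227/250
DF(4y) is solved at step 4

step 1 [1y] swap r/1=157/4843: DF=(1 − 157/4843·(0))/(1+157/4843) = 4843/5000 ≈ 0.968600
step 2 [2y] bond c/1=3/50: DF=(533989/500000 − 3/50·(0.968600))/(1+3/50) = 9527/10000 ≈ 0.952700
step 3 [3y] bond c/1=9/200: DF=(65563/62500 − 9/200·(0.968600+0.952700))/(1+9/200) = 9211/10000 ≈ 0.921100
step 4 [4y] zero: DF = P = 227/250 ≈ 0.908000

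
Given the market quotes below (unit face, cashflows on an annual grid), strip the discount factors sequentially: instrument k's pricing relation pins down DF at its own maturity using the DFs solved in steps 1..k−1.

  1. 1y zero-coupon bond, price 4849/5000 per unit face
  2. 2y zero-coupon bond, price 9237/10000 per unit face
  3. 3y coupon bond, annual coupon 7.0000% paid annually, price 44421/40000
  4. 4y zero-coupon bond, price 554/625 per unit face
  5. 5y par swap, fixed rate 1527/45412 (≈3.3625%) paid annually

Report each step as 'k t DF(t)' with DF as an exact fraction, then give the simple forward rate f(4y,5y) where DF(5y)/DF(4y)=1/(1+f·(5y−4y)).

1 1 4849/5000
2 2 9237/10000
3 3 457/500
4 4 554/625
5 5 8473/10000
f(4y,5y) = ((554/625)/(8473/10000) − 1)/(1) = 391/8473 ≈ 4.6147%

step 1 [1y] zero: DF = P = 4849/5000 ≈ 0.969800
step 2 [2y] zero: DF = P = 9237/10000 ≈ 0.923700
step 3 [3y] bond c/1=7/100: DF=(44421/40000 − 7/100·(0.969800+0.923700))/(1+7/100) = 457/500 ≈ 0.914000
step 4 [4y] zero: DF = P = 554/625 ≈ 0.886400
step 5 [5y] swap r/1=1527/45412: DF=(1 − 1527/45412·(0.969800+0.923700+0.914000+0.886400))/(1+1527/45412) = 8473/10000 ≈ 0.847300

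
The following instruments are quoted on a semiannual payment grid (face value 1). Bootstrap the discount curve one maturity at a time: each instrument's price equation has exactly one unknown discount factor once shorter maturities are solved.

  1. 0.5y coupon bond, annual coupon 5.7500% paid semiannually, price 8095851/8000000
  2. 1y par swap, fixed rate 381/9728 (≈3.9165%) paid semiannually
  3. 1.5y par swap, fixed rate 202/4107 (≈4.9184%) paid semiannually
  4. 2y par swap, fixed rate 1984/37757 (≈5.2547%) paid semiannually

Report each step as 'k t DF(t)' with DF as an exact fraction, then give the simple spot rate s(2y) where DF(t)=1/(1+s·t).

step 1 [0.5y] bond c/2=23/800: DF=(8095851/8000000 − 23/800·(0))/(1+23/800) = 9837/10000 ≈ 0.983700
step 2 [1y] swap r/2=381/19456: DF=(1 − 381/19456·(0.983700))/(1+381/19456) = 9619/10000 ≈ 0.961900
step 3 [1.5y] swap r/2=101/4107: DF=(1 − 101/4107·(0.983700+0.961900))/(1+101/4107) = 9293/10000 ≈ 0.929300
step 4 [2y] swap r/2=992/37757: DF=(1 − 992/37757·(0.983700+0.961900+0.929300))/(1+992/37757) = 563/625 ≈ 0.900800

1 1/2 9837/10000
2 1 9619/10000
3 3/2 9293/10000
4 2 563/625
s(2y) = (1/(563/625) − 1)/(2) = 31/563 ≈ 5.5062%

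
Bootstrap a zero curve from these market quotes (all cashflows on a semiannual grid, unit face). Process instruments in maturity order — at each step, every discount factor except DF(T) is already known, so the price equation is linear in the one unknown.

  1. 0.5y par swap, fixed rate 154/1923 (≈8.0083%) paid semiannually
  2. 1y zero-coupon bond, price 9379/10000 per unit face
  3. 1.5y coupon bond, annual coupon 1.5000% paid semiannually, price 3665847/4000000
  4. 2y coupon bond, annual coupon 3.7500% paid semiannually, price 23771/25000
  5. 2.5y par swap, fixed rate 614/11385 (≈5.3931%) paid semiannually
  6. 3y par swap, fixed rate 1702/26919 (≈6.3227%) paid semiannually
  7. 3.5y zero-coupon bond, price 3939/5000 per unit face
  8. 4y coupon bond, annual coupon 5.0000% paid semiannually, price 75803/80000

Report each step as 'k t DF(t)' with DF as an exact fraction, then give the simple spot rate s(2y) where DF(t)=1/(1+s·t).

step 1 [0.5y] swap r/2=77/1923: DF=(1 − 77/1923·(0))/(1+77/1923) = 1923/2000 ≈ 0.961500
step 2 [1y] zero: DF = P = 9379/10000 ≈ 0.937900
step 3 [1.5y] bond c/2=3/400: DF=(3665847/4000000 − 3/400·(0.961500+0.937900))/(1+3/400) = 1791/2000 ≈ 0.895500
step 4 [2y] bond c/2=3/160: DF=(23771/25000 − 3/160·(0.961500+0.937900+0.895500))/(1+3/160) = 8819/10000 ≈ 0.881900
step 5 [2.5y] swap r/2=307/11385: DF=(1 − 307/11385·(0.961500+0.937900+0.895500+0.881900))/(1+307/11385) = 2193/2500 ≈ 0.877200
step 6 [3y] swap r/2=851/26919: DF=(1 − 851/26919·(0.961500+0.937900+0.895500+0.881900+0.877200))/(1+851/26919) = 4149/5000 ≈ 0.829800
step 7 [3.5y] zero: DF = P = 3939/5000 ≈ 0.787800
step 8 [4y] bond c/2=1/40: DF=(75803/80000 − 1/40·(0.961500+0.937900+0.895500+0.881900+0.877200+0.829800+0.787800))/(1+1/40) = 7739/10000 ≈ 0.773900

1 1/2 1923/2000
2 1 9379/10000
3 3/2 1791/2000
4 2 8819/10000
5 5/2 2193/2500
6 3 4149/5000
7 7/2 3939/5000
8 4 7739/10000
s(2y) = (1/(8819/10000) − 1)/(2) = 1181/17638 ≈ 6.6958%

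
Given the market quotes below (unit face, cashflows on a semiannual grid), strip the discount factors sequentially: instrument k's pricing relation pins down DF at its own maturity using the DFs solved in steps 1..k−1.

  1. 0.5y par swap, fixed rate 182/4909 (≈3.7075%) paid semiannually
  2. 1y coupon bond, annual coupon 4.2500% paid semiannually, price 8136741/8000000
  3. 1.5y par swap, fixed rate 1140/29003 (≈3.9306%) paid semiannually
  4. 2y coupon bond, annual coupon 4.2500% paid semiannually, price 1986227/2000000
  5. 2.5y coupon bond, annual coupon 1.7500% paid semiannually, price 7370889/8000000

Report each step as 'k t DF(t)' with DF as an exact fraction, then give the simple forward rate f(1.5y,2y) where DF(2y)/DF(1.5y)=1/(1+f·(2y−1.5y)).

1 1/2 4909/5000
2 1 1951/2000
3 3/2 943/1000
4 2 9121/10000
5 5/2 8803/10000
f(1.5y,2y) = ((943/1000)/(9121/10000) − 1)/(1/2) = 618/9121 ≈ 6.7756%

step 1 [0.5y] swap r/2=91/4909: DF=(1 − 91/4909·(0))/(1+91/4909) = 4909/5000 ≈ 0.981800
step 2 [1y] bond c/2=17/800: DF=(8136741/8000000 − 17/800·(0.981800))/(1+17/800) = 1951/2000 ≈ 0.975500
step 3 [1.5y] swap r/2=570/29003: DF=(1 − 570/29003·(0.981800+0.975500))/(1+570/29003) = 943/1000 ≈ 0.943000
step 4 [2y] bond c/2=17/800: DF=(1986227/2000000 − 17/800·(0.981800+0.975500+0.943000))/(1+17/800) = 9121/10000 ≈ 0.912100
step 5 [2.5y] bond c/2=7/800: DF=(7370889/8000000 − 7/800·(0.981800+0.975500+0.943000+0.912100))/(1+7/800) = 8803/10000 ≈ 0.880300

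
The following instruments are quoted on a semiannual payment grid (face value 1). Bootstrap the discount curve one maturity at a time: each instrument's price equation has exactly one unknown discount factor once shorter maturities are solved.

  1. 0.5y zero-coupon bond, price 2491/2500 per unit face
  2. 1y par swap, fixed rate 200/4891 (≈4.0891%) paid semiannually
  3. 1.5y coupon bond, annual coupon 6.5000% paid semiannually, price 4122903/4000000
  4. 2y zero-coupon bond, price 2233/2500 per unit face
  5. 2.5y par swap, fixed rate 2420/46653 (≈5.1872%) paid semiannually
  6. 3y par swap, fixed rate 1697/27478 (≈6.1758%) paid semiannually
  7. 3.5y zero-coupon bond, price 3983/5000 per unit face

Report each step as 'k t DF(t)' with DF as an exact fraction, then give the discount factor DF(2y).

step 1 [0.5y] zero: DF = P = 2491/2500 ≈ 0.996400
step 2 [1y] swap r/2=100/4891: DF=(1 − 100/4891·(0.996400))/(1+100/4891) = 24/25 ≈ 0.960000
step 3 [1.5y] bond c/2=13/400: DF=(4122903/4000000 − 13/400·(0.996400+0.960000))/(1+13/400) = 9367/10000 ≈ 0.936700
step 4 [2y] zero: DF = P = 2233/2500 ≈ 0.893200
step 5 [2.5y] swap r/2=1210/46653: DF=(1 − 1210/46653·(0.996400+0.960000+0.936700+0.893200))/(1+1210/46653) = 879/1000 ≈ 0.879000
step 6 [3y] swap r/2=1697/54956: DF=(1 − 1697/54956·(0.996400+0.960000+0.936700+0.893200+0.879000))/(1+1697/54956) = 8303/10000 ≈ 0.830300
step 7 [3.5y] zero: DF = P = 3983/5000 ≈ 0.796600

1 1/2 2491/2500
2 1 24/25
3 3/2 9367/10000
4 2 2233/2500
5 5/2 879/1000
6 3 8303/10000
7 7/2 3983/5000
DF(2y) = 2233/2500 ≈ 0.893200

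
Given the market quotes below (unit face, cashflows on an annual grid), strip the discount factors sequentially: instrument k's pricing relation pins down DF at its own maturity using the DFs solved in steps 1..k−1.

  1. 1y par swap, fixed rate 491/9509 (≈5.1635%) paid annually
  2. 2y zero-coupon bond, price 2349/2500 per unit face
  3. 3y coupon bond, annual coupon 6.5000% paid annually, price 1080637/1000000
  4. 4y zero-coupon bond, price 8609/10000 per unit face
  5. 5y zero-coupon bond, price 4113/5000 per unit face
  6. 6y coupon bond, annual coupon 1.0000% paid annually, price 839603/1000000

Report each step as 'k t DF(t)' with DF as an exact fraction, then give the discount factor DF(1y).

step 1 [1y] swap r/1=491/9509: DF=(1 − 491/9509·(0))/(1+491/9509) = 9509/10000 ≈ 0.950900
step 2 [2y] zero: DF = P = 2349/2500 ≈ 0.939600
step 3 [3y] bond c/1=13/200: DF=(1080637/1000000 − 13/200·(0.950900+0.939600))/(1+13/200) = 8993/10000 ≈ 0.899300
step 4 [4y] zero: DF = P = 8609/10000 ≈ 0.860900
step 5 [5y] zero: DF = P = 4113/5000 ≈ 0.822600
step 6 [6y] bond c/1=1/100: DF=(839603/1000000 − 1/100·(0.950900+0.939600+0.899300+0.860900+0.822600))/(1+1/100) = 787/1000 ≈ 0.787000

1 1 9509/10000
2 2 2349/2500
3 3 8993/10000
4 4 8609/10000
5 5 4113/5000
6 6 787/1000
DF(1y) = 9509/10000 ≈ 0.950900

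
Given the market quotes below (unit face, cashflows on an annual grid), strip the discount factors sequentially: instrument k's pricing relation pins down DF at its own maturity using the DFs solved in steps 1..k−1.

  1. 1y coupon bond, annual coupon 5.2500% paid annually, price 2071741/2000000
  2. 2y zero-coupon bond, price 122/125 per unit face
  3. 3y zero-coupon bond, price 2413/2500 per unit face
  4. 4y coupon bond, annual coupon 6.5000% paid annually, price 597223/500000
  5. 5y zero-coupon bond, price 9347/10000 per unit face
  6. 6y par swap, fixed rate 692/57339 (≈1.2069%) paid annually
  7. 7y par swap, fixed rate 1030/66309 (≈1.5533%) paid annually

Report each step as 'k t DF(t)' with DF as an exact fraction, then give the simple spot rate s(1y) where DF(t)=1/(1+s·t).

step 1 [1y] bond c/1=21/400: DF=(2071741/2000000 − 21/400·(0))/(1+21/400) = 4921/5000 ≈ 0.984200
step 2 [2y] zero: DF = P = 122/125 ≈ 0.976000
step 3 [3y] zero: DF = P = 2413/2500 ≈ 0.965200
step 4 [4y] bond c/1=13/200: DF=(597223/500000 − 13/200·(0.984200+0.976000+0.965200))/(1+13/200) = 943/1000 ≈ 0.943000
step 5 [5y] zero: DF = P = 9347/10000 ≈ 0.934700
step 6 [6y] swap r/1=692/57339: DF=(1 − 692/57339·(0.984200+0.976000+0.965200+0.943000+0.934700))/(1+692/57339) = 2327/2500 ≈ 0.930800
step 7 [7y] swap r/1=1030/66309: DF=(1 − 1030/66309·(0.984200+0.976000+0.965200+0.943000+0.934700+0.930800))/(1+1030/66309) = 897/1000 ≈ 0.897000

1 1 4921/5000
2 2 122/125
3 3 2413/2500
4 4 943/1000
5 5 9347/10000
6 6 2327/2500
7 7 897/1000
s(1y) = (1/(4921/5000) − 1)/(1) = 79/4921 ≈ 1.6054%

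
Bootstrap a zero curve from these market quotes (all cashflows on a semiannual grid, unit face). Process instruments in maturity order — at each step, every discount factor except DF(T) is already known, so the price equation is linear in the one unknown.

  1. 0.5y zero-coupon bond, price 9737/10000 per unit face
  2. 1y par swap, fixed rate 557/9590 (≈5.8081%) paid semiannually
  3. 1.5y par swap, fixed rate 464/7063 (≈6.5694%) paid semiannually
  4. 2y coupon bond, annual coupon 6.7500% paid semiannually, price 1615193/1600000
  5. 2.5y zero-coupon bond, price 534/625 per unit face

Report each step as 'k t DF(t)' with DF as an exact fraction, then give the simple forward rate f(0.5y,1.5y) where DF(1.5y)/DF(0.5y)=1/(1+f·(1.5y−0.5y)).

1 1/2 9737/10000
2 1 9443/10000
3 3/2 567/625
4 2 8843/10000
5 5/2 534/625
f(0.5y,1.5y) = ((9737/10000)/(567/625) − 1)/(1) = 95/1296 ≈ 7.3302%

step 1 [0.5y] zero: DF = P = 9737/10000 ≈ 0.973700
step 2 [1y] swap r/2=557/19180: DF=(1 − 557/19180·(0.973700))/(1+557/19180) = 9443/10000 ≈ 0.944300
step 3 [1.5y] swap r/2=232/7063: DF=(1 − 232/7063·(0.973700+0.944300))/(1+232/7063) = 567/625 ≈ 0.907200
step 4 [2y] bond c/2=27/800: DF=(1615193/1600000 − 27/800·(0.973700+0.944300+0.907200))/(1+27/800) = 8843/10000 ≈ 0.884300
step 5 [2.5y] zero: DF = P = 534/625 ≈ 0.854400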